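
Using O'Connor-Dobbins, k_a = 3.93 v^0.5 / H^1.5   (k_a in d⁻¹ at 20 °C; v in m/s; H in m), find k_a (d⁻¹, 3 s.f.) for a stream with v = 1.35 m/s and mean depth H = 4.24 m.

k_a ≈ 0.523 d⁻¹

k_a = 3.93 × 1.35^0.5 / 4.24^1.5 = 3.93 × 1.162 / 8.731 = 0.5230 d⁻¹.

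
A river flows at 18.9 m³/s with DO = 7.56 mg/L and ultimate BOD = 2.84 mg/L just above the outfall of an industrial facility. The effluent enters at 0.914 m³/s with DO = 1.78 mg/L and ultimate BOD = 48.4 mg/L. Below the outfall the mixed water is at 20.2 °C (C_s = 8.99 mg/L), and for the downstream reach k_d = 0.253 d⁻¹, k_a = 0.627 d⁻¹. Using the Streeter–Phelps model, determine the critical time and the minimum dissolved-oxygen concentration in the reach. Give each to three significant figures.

Mixed DO = (18.9×7.56 + 0.914×1.78)/(18.9+0.914) = 144.5/19.81 = 7.293 mg/L.
Mixed L₀ = (18.9×2.84 + 0.914×48.4)/(19.81) = 97.91/19.81 = 4.942 mg/L.
Initial deficit D₀ = C_s − DO₀ = 8.99 − 7.293 = 1.697 mg/L.
t_c = (1/0.3740) ln[(0.627/0.253)(1 − 1.697×0.3740/(0.253×4.942))] = 2.674 × ln(1.220) = 0.5327 d.
D_c = (0.253/0.627) × 4.942 × e^(−0.253×0.5327) = 0.4035 × 4.942 × 0.8739 = 1.743 mg/L.
Minimum DO = 8.99 − 1.743 = 7.247 mg/L.

t_c ≈ 0.533 d; minimum DO ≈ 7.25 mg/L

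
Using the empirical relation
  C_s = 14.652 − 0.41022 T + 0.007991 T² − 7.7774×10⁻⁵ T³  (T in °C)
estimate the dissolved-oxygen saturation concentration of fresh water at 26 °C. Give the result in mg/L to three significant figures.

C_s = 14.652 − 0.41022×26 + 0.007991×26² − 7.7774×10⁻⁵×26³ = 8.021 mg/L.

C_s ≈ 8.02 mg/L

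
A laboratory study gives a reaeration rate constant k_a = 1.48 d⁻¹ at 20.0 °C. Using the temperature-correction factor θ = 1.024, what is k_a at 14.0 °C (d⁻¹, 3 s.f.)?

k_a(T₂) = k_a(T₁) · θ^(T₂−T₁) = 1.48 × 1.024^(14.0−20.0)
= 1.48 × 1.024^-6.00 = 1.48 × 0.8674 = 1.284 d⁻¹.

k_a ≈ 1.28 d⁻¹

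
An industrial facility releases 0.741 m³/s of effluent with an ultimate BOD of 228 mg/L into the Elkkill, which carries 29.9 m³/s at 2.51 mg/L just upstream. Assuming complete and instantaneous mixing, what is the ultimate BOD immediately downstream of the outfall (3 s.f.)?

Flow-weighted mixing: C = (Q_r C_r + Q_w C_w)/(Q_r + Q_w)
= (29.9×2.51 + 0.741×228)/(29.9 + 0.741) = 244.0/30.64 = 7.963 mg/L.

7.96 mg/L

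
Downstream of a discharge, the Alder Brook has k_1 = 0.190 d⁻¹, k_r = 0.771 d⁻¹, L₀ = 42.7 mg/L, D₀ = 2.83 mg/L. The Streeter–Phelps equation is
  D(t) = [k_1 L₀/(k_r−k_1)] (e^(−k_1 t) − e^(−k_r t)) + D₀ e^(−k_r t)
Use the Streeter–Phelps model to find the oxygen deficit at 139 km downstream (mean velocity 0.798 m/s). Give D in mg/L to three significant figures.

Travel time t = x/v = 139 km / (0.798 m/s) = 139000 m / 0.798 m/s = 174200 s = 2.016 d.
k_1 L₀/(k_r−k_1) = 0.190×42.7/(0.771−0.190) = 8.113/0.5810 = 13.96 mg/L.
e^(−k_1 t) = e^(−0.190×2.016) = 0.6818; e^(−k_r t) = e^(−0.771×2.016) = 0.2113.
D = 13.96 × (0.6818 − 0.2113) + 2.83 × 0.2113 = 6.569 + 0.5980 = 7.167 mg/L.

D ≈ 7.17 mg/L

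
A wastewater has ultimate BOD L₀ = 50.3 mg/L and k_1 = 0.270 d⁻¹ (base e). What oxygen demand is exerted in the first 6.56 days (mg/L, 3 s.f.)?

y_t = L₀(1 − e^(−k_1 t)) = 50.3 × (1 − e^(−0.270×6.56))
= 50.3 × (1 − 0.1701) = 50.3 × 0.8299 = 41.74 mg/L.

y ≈ 41.7 mg/L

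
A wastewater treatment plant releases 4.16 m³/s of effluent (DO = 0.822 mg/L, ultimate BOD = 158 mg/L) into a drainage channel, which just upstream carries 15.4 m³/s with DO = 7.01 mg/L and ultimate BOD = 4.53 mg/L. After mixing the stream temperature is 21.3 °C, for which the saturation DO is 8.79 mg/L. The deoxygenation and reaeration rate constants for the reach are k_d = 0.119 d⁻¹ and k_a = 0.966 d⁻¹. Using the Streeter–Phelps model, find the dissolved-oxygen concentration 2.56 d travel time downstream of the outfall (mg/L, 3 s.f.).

Mixed DO = (15.4×7.01 + 4.16×0.822)/(15.4+4.16) = 111.4/19.56 = 5.694 mg/L.
Mixed L₀ = (15.4×4.53 + 4.16×158)/(19.56) = 727.0/19.56 = 37.17 mg/L.
Initial deficit D₀ = C_s − DO₀ = 8.79 − 5.694 = 3.096 mg/L.
D(2.56) = [0.119×37.17/(0.966−0.119)](e^(−0.119×2.56) − e^(−0.966×2.56)) + 3.096 e^(−0.966×2.56)
= 5.222 × (0.7374 − 0.08433) + 3.096 × 0.08433 = 3.671 mg/L.
DO = 8.79 − 3.671 = 5.119 mg/L.

DO ≈ 5.12 mg/L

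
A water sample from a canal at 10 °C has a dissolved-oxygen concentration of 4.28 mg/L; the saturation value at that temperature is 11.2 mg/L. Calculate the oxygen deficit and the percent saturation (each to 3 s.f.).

D ≈ 6.92 mg/L; 38.2 % saturation

D = C_s − C = 11.2 − 4.28 = 6.92 mg/L.
% saturation = 4.28/11.2 × 100 = 38.2 %.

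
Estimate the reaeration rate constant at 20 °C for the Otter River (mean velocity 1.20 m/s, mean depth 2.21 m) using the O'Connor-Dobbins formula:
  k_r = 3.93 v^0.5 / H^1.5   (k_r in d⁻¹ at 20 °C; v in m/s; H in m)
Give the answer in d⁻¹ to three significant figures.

k_r ≈ 1.31 d⁻¹

k_r = 3.93 × 1.20^0.5 / 2.21^1.5 = 3.93 × 1.095 / 3.285 = 1.310 d⁻¹.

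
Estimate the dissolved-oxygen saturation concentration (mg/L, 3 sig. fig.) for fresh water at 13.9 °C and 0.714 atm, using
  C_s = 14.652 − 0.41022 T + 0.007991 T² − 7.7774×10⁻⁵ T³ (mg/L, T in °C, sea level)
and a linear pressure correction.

C_s ≈ 7.34 mg/L

At sea level: C_s = 14.652 − 0.41022×13.9 + 0.007991×13.9² − 7.7774×10⁻⁵×13.9³ = 10.29 mg/L.
Pressure correction: C_s' = 10.29 × 0.714 = 7.343 mg/L.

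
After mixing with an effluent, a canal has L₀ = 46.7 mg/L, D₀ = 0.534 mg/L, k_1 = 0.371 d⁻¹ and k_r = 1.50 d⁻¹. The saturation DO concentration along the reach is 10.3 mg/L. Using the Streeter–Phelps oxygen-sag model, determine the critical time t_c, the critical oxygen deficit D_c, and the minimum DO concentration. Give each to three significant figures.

At the critical point dD/dt = 0, so k_1 L₀ e^(−k_1 t) = k_r D. Substituting D(t) from the Streeter–Phelps equation and solving for t gives
t_c = ln[(k_r/k_1)(1 − D₀(k_r−k_1)/(k_1 L₀))] / (k_r−k_1).
Here k_r−k_1 = 1.129 d⁻¹ and 1 − D₀(k_r−k_1)/(k_1 L₀) = 1 − 0.534×1.129/(0.371×46.7) = 0.9652, so
t_c = ln(4.043 × 0.9652) / 1.129 = 1.362 / 1.129 = 1.206 d.
L(t_c) = L₀ e^(−k_1 t_c) = 46.7 × 0.6393 = 29.85 mg/L, and at the critical point k_r D_c = k_1 L, so D_c = (0.371/1.50) × 29.85 = 7.384 mg/L.
Minimum DO = C_s − D_c = 10.3 − 7.384 = 2.916 mg/L.

t_c ≈ 1.21 d; D_c ≈ 7.38 mg/L; min DO ≈ 2.92 mg/L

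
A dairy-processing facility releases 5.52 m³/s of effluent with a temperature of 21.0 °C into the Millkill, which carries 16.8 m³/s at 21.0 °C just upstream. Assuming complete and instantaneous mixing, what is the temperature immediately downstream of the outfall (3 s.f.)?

21.0 °C

Flow-weighted mixing: C = (Q_r C_r + Q_w C_w)/(Q_r + Q_w)
= (16.8×21.0 + 5.52×21.0)/(16.8 + 5.52) = 468.7/22.32 = 21.00 °C.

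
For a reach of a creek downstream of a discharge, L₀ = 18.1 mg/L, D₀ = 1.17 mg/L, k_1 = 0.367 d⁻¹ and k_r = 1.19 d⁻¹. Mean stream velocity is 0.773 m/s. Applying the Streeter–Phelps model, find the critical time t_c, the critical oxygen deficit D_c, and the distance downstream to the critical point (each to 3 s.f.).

t_c ≈ 1.24 d; D_c ≈ 3.54 mg/L; x_c ≈ 82.8 km

t_c = [1/(k_r−k_1)] ln[(k_r/k_1)(1 − D₀(k_r−k_1)/(k_1 L₀))]
= [1/(1.19−0.367)] ln[(1.19/0.367)(1 − 1.17×0.8230/(0.367×18.1))]
= (1/0.8230) ln[3.243 × 0.8550] = 1.215 × ln(2.772) = 1.215 × 1.020 = 1.239 d.
L(t_c) = L₀ e^(−k_1 t_c) = 18.1 × 0.6346 = 11.49 mg/L, and at the critical point k_r D_c = k_1 L, so D_c = (0.367/1.19) × 11.49 = 3.542 mg/L.
x_c = v t_c = 0.773 m/s × 1.239 d × 86400 s/d = 82750 m ≈ 82.8 km.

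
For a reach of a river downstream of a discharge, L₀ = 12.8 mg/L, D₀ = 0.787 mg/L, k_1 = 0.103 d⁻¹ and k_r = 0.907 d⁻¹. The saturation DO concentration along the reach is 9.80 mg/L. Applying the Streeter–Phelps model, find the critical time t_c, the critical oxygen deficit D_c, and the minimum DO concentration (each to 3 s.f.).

At the critical point dD/dt = 0, so k_1 L₀ e^(−k_1 t) = k_r D. Substituting D(t) from the Streeter–Phelps equation and solving for t gives
t_c = ln[(k_r/k_1)(1 − D₀(k_r−k_1)/(k_1 L₀))] / (k_r−k_1).
Here k_r−k_1 = 0.8040 d⁻¹ and 1 − D₀(k_r−k_1)/(k_1 L₀) = 1 − 0.787×0.8040/(0.103×12.8) = 0.5201, so
t_c = ln(8.806 × 0.5201) / 0.8040 = 1.522 / 0.8040 = 1.893 d.
D_c = (k_1/k_r) L₀ e^(−k_1 t_c) = (0.103/0.907) × 12.8 × e^(−0.103×1.893) = 0.1136 × 12.8 × 0.8229 = 1.196 mg/L.
Minimum DO = C_s − D_c = 9.80 − 1.196 = 8.604 mg/L.

t_c ≈ 1.89 d; D_c ≈ 1.20 mg/L; min DO ≈ 8.60 mg/L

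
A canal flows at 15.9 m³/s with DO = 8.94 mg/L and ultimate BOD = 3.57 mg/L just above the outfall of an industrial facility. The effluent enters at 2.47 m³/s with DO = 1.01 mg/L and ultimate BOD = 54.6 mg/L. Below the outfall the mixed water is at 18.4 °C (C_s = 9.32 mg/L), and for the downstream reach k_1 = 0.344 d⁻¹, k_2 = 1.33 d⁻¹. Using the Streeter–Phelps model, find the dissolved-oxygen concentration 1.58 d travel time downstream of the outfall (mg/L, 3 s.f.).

Mixed DO = (15.9×8.94 + 2.47×1.01)/(15.9+2.47) = 144.6/18.37 = 7.874 mg/L.
Mixed L₀ = (15.9×3.57 + 2.47×54.6)/(18.37) = 191.6/18.37 = 10.43 mg/L.
Initial deficit D₀ = C_s − DO₀ = 9.32 − 7.874 = 1.446 mg/L.
D(1.58) = [0.344×10.43/(1.33−0.344)](e^(−0.344×1.58) − e^(−1.33×1.58)) + 1.446 e^(−1.33×1.58)
= 3.639 × (0.5807 − 0.1223) + 1.446 × 0.1223 = 1.845 mg/L.
DO = 9.32 − 1.845 = 7.475 mg/L.

DO ≈ 7.47 mg/L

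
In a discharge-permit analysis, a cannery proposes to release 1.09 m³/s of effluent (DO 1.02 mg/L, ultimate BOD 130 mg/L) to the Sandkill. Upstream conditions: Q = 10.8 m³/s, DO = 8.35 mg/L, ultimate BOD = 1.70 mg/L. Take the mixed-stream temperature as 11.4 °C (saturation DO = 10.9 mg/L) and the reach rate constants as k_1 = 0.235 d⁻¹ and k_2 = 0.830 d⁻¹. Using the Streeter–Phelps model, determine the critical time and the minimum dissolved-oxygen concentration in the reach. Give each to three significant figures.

t_c ≈ 0.555 d; minimum DO ≈ 7.55 mg/L

Mixed DO = (10.8×8.35 + 1.09×1.02)/(10.8+1.09) = 91.29/11.89 = 7.678 mg/L.
Mixed L₀ = (10.8×1.70 + 1.09×130)/(11.89) = 160.1/11.89 = 13.46 mg/L.
Initial deficit D₀ = C_s − DO₀ = 10.9 − 7.678 = 3.222 mg/L.
t_c = (1/0.5950) ln[(0.830/0.235)(1 − 3.222×0.5950/(0.235×13.46))] = 1.681 × ln(1.392) = 0.5554 d.
D_c = (0.235/0.830) × 13.46 × e^(−0.235×0.5554) = 0.2831 × 13.46 × 0.8776 = 3.345 mg/L.
Minimum DO = 10.9 − 3.345 = 7.555 mg/L.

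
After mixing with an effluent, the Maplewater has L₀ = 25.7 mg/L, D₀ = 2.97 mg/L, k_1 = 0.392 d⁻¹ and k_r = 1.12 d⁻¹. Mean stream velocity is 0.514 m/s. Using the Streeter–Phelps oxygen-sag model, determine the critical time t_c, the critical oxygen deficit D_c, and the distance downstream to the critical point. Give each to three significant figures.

t_c ≈ 1.11 d; D_c ≈ 5.82 mg/L; x_c ≈ 49.3 km

With k_r/k_1 = 2.857 and 1 − D₀(k_r−k_1)/(k_1 L₀) = 0.7854,
t_c = ln(2.857 × 0.7854) / (1.12 − 0.392) = ln(2.244) / 0.7280 = 0.8082/0.7280 = 1.110 d.
D_c = (k_1/k_r) L₀ e^(−k_1 t_c) = (0.392/1.12) × 25.7 × e^(−0.392×1.110) = 0.3500 × 25.7 × 0.6471 = 5.821 mg/L.
x_c = v t_c = 0.514 m/s × 1.110 d × 86400 s/d = 49300 m ≈ 49.3 km.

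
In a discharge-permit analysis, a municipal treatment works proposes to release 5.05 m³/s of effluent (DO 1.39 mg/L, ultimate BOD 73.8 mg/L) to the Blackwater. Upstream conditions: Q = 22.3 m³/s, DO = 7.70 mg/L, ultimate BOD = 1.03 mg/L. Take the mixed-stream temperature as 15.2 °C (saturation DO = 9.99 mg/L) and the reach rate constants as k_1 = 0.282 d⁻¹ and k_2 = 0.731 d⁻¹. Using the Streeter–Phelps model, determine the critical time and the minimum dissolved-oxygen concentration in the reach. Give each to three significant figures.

t_c ≈ 1.06 d; minimum DO ≈ 5.85 mg/L

Mixed DO = (22.3×7.70 + 5.05×1.39)/(22.3+5.05) = 178.7/27.35 = 6.535 mg/L.
Mixed L₀ = (22.3×1.03 + 5.05×73.8)/(27.35) = 395.7/27.35 = 14.47 mg/L.
Initial deficit D₀ = C_s − DO₀ = 9.99 − 6.535 = 3.455 mg/L.
t_c = (1/0.4490) ln[(0.731/0.282)(1 − 3.455×0.4490/(0.282×14.47))] = 2.227 × ln(1.606) = 1.056 d.
D_c = (0.282/0.731) × 14.47 × e^(−0.282×1.056) = 0.3858 × 14.47 × 0.7425 = 4.144 mg/L.
Minimum DO = 9.99 − 4.144 = 5.846 mg/L.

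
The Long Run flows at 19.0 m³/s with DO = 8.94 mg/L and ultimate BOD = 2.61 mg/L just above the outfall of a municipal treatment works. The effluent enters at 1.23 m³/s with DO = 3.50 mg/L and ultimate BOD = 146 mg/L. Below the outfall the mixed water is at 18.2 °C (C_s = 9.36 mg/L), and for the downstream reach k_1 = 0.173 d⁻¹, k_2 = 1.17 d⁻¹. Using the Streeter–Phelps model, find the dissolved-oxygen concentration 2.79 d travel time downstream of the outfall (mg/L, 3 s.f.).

DO ≈ 8.19 mg/L

Mixed DO = (19.0×8.94 + 1.23×3.50)/(19.0+1.23) = 174.2/20.23 = 8.609 mg/L.
Mixed L₀ = (19.0×2.61 + 1.23×146)/(20.23) = 229.2/20.23 = 11.33 mg/L.
Initial deficit D₀ = C_s − DO₀ = 9.36 − 8.609 = 0.7508 mg/L.
D(2.79) = [0.173×11.33/(1.17−0.173)](e^(−0.173×2.79) − e^(−1.17×2.79)) + 0.7508 e^(−1.17×2.79)
= 1.966 × (0.6171 − 0.03822) + 0.7508 × 0.03822 = 1.167 mg/L.
DO = 9.36 − 1.167 = 8.193 mg/L.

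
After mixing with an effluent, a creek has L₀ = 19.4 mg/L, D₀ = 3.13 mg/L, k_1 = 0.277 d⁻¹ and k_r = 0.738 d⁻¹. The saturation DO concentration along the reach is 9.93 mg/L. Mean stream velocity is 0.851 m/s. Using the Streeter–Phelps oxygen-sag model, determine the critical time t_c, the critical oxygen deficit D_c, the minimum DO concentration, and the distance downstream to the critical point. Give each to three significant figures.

t_c ≈ 1.45 d; D_c ≈ 4.88 mg/L; min DO ≈ 5.05 mg/L; x_c ≈ 106 km

At the critical point dD/dt = 0, so k_1 L₀ e^(−k_1 t) = k_r D. Substituting D(t) from the Streeter–Phelps equation and solving for t gives
t_c = ln[(k_r/k_1)(1 − D₀(k_r−k_1)/(k_1 L₀))] / (k_r−k_1).
Here k_r−k_1 = 0.4610 d⁻¹ and 1 − D₀(k_r−k_1)/(k_1 L₀) = 1 − 3.13×0.4610/(0.277×19.4) = 0.7315, so
t_c = ln(2.664 × 0.7315) / 0.4610 = 0.6673 / 0.4610 = 1.447 d.
D_c = (k_1/k_r) L₀ e^(−k_1 t_c) = (0.277/0.738) × 19.4 × e^(−0.277×1.447) = 0.3753 × 19.4 × 0.6697 = 4.876 mg/L.
Minimum DO = C_s − D_c = 9.93 − 4.876 = 5.054 mg/L.
x_c = v t_c = 0.851 m/s × 1.447 d × 86400 s/d = 106400 m ≈ 106 km.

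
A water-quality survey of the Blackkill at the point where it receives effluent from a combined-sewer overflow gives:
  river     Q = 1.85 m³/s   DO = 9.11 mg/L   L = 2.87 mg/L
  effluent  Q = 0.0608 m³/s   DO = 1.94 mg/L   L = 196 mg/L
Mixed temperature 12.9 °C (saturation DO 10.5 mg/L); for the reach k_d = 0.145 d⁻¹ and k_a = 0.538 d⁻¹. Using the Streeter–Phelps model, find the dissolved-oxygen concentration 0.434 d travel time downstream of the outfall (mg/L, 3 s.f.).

DO ≈ 8.73 mg/L

Mixed DO = (1.85×9.11 + 0.0608×1.94)/(1.85+0.0608) = 16.97/1.911 = 8.882 mg/L.
Mixed L₀ = (1.85×2.87 + 0.0608×196)/(1.911) = 17.23/1.911 = 9.015 mg/L.
Initial deficit D₀ = C_s − DO₀ = 10.5 − 8.882 = 1.618 mg/L.
D(0.434) = [0.145×9.015/(0.538−0.145)](e^(−0.145×0.434) − e^(−0.538×0.434)) + 1.618 e^(−0.538×0.434)
= 3.326 × (0.9390 − 0.7918) + 1.618 × 0.7918 = 1.771 mg/L.
DO = 10.5 − 1.771 = 8.729 mg/L.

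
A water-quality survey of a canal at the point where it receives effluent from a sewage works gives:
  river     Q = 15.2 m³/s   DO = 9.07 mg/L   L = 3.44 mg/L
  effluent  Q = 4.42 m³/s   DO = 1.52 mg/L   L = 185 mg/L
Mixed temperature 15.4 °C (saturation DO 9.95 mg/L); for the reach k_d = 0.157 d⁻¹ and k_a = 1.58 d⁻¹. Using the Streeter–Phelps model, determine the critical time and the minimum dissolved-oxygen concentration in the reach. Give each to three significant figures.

t_c ≈ 1.10 d; minimum DO ≈ 6.24 mg/L

Mixed DO = (15.2×9.07 + 4.42×1.52)/(15.2+4.42) = 144.6/19.62 = 7.369 mg/L.
Mixed L₀ = (15.2×3.44 + 4.42×185)/(19.62) = 870.0/19.62 = 44.34 mg/L.
Initial deficit D₀ = C_s − DO₀ = 9.95 − 7.369 = 2.581 mg/L.
t_c = (1/1.423) ln[(1.58/0.157)(1 − 2.581×1.423/(0.157×44.34))] = 0.7027 × ln(4.755) = 1.096 d.
D_c = (0.157/1.58) × 44.34 × e^(−0.157×1.096) = 0.09937 × 44.34 × 0.8420 = 3.710 mg/L.
Minimum DO = 9.95 − 3.710 = 6.240 mg/L.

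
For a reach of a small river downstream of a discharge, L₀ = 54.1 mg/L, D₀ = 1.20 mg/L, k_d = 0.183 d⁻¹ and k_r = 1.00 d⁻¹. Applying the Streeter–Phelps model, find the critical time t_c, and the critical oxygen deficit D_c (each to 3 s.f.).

At the critical point dD/dt = 0, so k_d L₀ e^(−k_d t) = k_r D. Substituting D(t) from the Streeter–Phelps equation and solving for t gives
t_c = ln[(k_r/k_d)(1 − D₀(k_r−k_d)/(k_d L₀))] / (k_r−k_d).
Here k_r−k_d = 0.8170 d⁻¹ and 1 − D₀(k_r−k_d)/(k_d L₀) = 1 − 1.20×0.8170/(0.183×54.1) = 0.9010, so
t_c = ln(5.464 × 0.9010) / 0.8170 = 1.594 / 0.8170 = 1.951 d.
L(t_c) = L₀ e^(−k_d t_c) = 54.1 × 0.6997 = 37.86 mg/L, and at the critical point k_r D_c = k_d L, so D_c = (0.183/1.00) × 37.86 = 6.928 mg/L.

t_c ≈ 1.95 d; D_c ≈ 6.93 mg/L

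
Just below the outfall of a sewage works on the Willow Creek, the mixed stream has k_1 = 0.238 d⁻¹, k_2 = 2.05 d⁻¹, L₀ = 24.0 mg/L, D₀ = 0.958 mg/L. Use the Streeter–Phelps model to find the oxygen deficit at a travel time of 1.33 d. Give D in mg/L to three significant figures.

k_1 L₀/(k_2−k_1) = 0.238×24.0/(2.05−0.238) = 5.712/1.812 = 3.152 mg/L.
e^(−k_1 t) = e^(−0.238×1.330) = 0.7287; e^(−k_2 t) = e^(−2.05×1.330) = 0.06545.
D = 3.152 × (0.7287 − 0.06545) + 0.958 × 0.06545 = 2.091 + 0.06270 = 2.153 mg/L.

D ≈ 2.15 mg/L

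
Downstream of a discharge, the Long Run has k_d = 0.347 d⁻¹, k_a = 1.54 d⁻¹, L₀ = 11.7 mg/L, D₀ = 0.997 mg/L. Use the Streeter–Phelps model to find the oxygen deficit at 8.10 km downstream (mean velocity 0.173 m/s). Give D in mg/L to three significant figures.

Travel time t = x/v = 8.10 km / (0.173 m/s) = 8100 m / 0.173 m/s = 46820 s = 0.5419 d.
k_d L₀/(k_a−k_d) = 0.347×11.7/(1.54−0.347) = 4.060/1.193 = 3.403 mg/L.
e^(−k_d t) = e^(−0.347×0.5419) = 0.8286; e^(−k_a t) = e^(−1.54×0.5419) = 0.4341.
D = 3.403 × (0.8286 − 0.4341) + 0.997 × 0.4341 = 1.343 + 0.4328 = 1.775 mg/L.

D ≈ 1.78 mg/L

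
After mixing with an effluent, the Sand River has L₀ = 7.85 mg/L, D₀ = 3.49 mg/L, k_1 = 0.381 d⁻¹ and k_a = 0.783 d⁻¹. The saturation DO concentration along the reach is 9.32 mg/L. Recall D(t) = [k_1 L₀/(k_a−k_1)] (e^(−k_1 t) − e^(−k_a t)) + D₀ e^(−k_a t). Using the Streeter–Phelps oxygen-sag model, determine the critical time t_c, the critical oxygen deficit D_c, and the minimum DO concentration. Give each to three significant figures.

With k_a/k_1 = 2.055 and 1 − D₀(k_a−k_1)/(k_1 L₀) = 0.5309,
t_c = ln(2.055 × 0.5309) / (0.783 − 0.381) = ln(1.091) / 0.4020 = 0.08717/0.4020 = 0.2168 d.
L(t_c) = L₀ e^(−k_1 t_c) = 7.85 × 0.9207 = 7.228 mg/L, and at the critical point k_a D_c = k_1 L, so D_c = (0.381/0.783) × 7.228 = 3.517 mg/L.
Minimum DO = C_s − D_c = 9.32 − 3.517 = 5.803 mg/L.

t_c ≈ 0.217 d; D_c ≈ 3.52 mg/L; min DO ≈ 5.80 mg/L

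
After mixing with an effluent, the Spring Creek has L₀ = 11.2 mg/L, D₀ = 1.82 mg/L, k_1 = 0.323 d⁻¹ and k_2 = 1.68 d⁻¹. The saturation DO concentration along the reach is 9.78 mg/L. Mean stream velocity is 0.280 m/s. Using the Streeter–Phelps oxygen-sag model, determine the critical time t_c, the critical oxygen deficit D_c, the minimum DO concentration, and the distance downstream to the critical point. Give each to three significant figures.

At the critical point dD/dt = 0, so k_1 L₀ e^(−k_1 t) = k_2 D. Substituting D(t) from the Streeter–Phelps equation and solving for t gives
t_c = ln[(k_2/k_1)(1 − D₀(k_2−k_1)/(k_1 L₀))] / (k_2−k_1).
Here k_2−k_1 = 1.357 d⁻¹ and 1 − D₀(k_2−k_1)/(k_1 L₀) = 1 − 1.82×1.357/(0.323×11.2) = 0.3173, so
t_c = ln(5.201 × 0.3173) / 1.357 = 0.5010 / 1.357 = 0.3692 d.
L(t_c) = L₀ e^(−k_1 t_c) = 11.2 × 0.8876 = 9.941 mg/L, and at the critical point k_2 D_c = k_1 L, so D_c = (0.323/1.68) × 9.941 = 1.911 mg/L.
Minimum DO = C_s − D_c = 9.78 − 1.911 = 7.869 mg/L.
x_c = v t_c = 0.280 m/s × 0.3692 d × 86400 s/d = 8931 m ≈ 8.93 km.

t_c ≈ 0.369 d; D_c ≈ 1.91 mg/L; min DO ≈ 7.87 mg/L; x_c ≈ 8.93 km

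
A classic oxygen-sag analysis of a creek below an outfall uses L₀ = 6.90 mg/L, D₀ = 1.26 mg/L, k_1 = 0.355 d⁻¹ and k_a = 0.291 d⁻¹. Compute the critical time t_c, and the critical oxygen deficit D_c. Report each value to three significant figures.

With k_a/k_1 = 0.8197 and 1 − D₀(k_a−k_1)/(k_1 L₀) = 1.033,
t_c = ln(0.8197 × 1.033) / (0.291 − 0.355) = ln(0.8467) / -0.06400 = -0.1664/-0.06400 = 2.600 d.
D_c = (k_1/k_a) L₀ e^(−k_1 t_c) = (0.355/0.291) × 6.90 × e^(−0.355×2.600) = 1.220 × 6.90 × 0.3973 = 3.344 mg/L.

t_c ≈ 2.60 d; D_c ≈ 3.34 mg/L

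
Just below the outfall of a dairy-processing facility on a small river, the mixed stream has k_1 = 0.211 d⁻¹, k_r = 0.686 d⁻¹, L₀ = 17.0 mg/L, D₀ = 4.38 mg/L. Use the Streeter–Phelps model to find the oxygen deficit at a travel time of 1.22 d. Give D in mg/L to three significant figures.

k_1 L₀/(k_r−k_1) = 0.211×17.0/(0.686−0.211) = 3.587/0.4750 = 7.552 mg/L.
e^(−k_1 t) = e^(−0.211×1.220) = 0.7730; e^(−k_r t) = e^(−0.686×1.220) = 0.4330.
D = 7.552 × (0.7730 − 0.4330) + 4.38 × 0.4330 = 2.568 + 1.897 = 4.464 mg/L.

D ≈ 4.46 mg/L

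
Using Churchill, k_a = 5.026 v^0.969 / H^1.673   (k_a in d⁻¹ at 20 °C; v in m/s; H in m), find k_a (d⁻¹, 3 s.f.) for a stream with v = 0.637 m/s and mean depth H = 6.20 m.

k_a = 5.026 × 0.637^0.969 / 6.20^1.673 = 5.026 × 0.6460 / 21.17 = 0.1534 d⁻¹.

k_a ≈ 0.153 d⁻¹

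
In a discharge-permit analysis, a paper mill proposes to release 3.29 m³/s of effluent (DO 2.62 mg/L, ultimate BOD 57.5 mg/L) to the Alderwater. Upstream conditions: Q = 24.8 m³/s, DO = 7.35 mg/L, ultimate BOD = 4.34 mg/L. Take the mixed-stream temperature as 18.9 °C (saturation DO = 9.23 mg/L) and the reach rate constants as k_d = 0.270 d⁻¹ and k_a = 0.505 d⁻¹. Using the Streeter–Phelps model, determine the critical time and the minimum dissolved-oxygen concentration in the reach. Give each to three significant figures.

t_c ≈ 1.71 d; minimum DO ≈ 5.67 mg/L

Mixed DO = (24.8×7.35 + 3.29×2.62)/(24.8+3.29) = 190.9/28.09 = 6.796 mg/L.
Mixed L₀ = (24.8×4.34 + 3.29×57.5)/(28.09) = 296.8/28.09 = 10.57 mg/L.
Initial deficit D₀ = C_s − DO₀ = 9.23 − 6.796 = 2.434 mg/L.
t_c = (1/0.2350) ln[(0.505/0.270)(1 − 2.434×0.2350/(0.270×10.57))] = 4.255 × ln(1.495) = 1.712 d.
D_c = (0.270/0.505) × 10.57 × e^(−0.270×1.712) = 0.5347 × 10.57 × 0.6298 = 3.558 mg/L.
Minimum DO = 9.23 − 3.558 = 5.672 mg/L.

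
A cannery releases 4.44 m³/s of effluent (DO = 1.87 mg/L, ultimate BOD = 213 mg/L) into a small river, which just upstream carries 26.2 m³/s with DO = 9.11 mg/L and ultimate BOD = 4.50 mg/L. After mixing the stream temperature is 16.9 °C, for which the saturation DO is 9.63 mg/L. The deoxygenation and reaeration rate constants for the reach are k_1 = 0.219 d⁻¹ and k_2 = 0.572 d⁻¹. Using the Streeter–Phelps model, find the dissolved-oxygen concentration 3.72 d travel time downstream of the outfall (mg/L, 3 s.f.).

DO ≈ 2.47 mg/L

Mixed DO = (26.2×9.11 + 4.44×1.87)/(26.2+4.44) = 247.0/30.64 = 8.061 mg/L.
Mixed L₀ = (26.2×4.50 + 4.44×213)/(30.64) = 1064/30.64 = 34.71 mg/L.
Initial deficit D₀ = C_s − DO₀ = 9.63 − 8.061 = 1.569 mg/L.
D(3.72) = [0.219×34.71/(0.572−0.219)](e^(−0.219×3.72) − e^(−0.572×3.72)) + 1.569 e^(−0.572×3.72)
= 21.54 × (0.4428 − 0.1191) + 1.569 × 0.1191 = 7.158 mg/L.
DO = 9.63 − 7.158 = 2.472 mg/L.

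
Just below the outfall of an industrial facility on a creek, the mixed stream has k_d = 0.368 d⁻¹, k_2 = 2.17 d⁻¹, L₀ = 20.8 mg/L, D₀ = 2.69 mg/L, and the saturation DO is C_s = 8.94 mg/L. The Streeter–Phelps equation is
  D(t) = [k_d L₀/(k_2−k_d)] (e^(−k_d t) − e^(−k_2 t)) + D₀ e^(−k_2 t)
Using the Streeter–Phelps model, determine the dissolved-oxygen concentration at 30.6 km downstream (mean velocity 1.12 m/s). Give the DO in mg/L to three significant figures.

DO ≈ 5.94 mg/L

Travel time t = x/v = 30.6 km / (1.12 m/s) = 30600 m / 1.12 m/s = 27320 s = 0.3162 d.
k_d L₀/(k_2−k_d) = 0.368×20.8/(2.17−0.368) = 7.654/1.802 = 4.248 mg/L.
e^(−k_d t) = e^(−0.368×0.3162) = 0.8901; e^(−k_2 t) = e^(−2.17×0.3162) = 0.5035.
D = 4.248 × (0.8901 − 0.5035) + 2.69 × 0.5035 = 1.642 + 1.354 = 2.997 mg/L.
DO = C_s − D = 8.94 − 2.997 = 5.943 mg/L.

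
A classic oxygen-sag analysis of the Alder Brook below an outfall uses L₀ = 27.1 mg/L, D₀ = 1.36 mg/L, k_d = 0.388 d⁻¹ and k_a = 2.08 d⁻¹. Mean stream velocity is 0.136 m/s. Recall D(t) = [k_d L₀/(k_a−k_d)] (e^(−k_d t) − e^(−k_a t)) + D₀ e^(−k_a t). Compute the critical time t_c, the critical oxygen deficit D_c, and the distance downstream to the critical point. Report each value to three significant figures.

t_c ≈ 0.846 d; D_c ≈ 3.64 mg/L; x_c ≈ 9.95 km

t_c = [1/(k_a−k_d)] ln[(k_a/k_d)(1 − D₀(k_a−k_d)/(k_d L₀))]
= [1/(2.08−0.388)] ln[(2.08/0.388)(1 − 1.36×1.692/(0.388×27.1))]
= (1/1.692) ln[5.361 × 0.7812] = 0.5910 × ln(4.188) = 0.5910 × 1.432 = 0.8464 d.
D_c = (k_d/k_a) L₀ e^(−k_d t_c) = (0.388/2.08) × 27.1 × e^(−0.388×0.8464) = 0.1865 × 27.1 × 0.7201 = 3.640 mg/L.
x_c = v t_c = 0.136 m/s × 0.8464 d × 86400 s/d = 9946 m ≈ 9.95 km.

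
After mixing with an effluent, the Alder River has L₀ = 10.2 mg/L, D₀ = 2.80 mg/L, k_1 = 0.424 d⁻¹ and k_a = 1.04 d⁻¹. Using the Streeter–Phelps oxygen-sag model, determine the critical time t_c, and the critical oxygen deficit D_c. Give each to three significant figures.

t_c ≈ 0.631 d; D_c ≈ 3.18 mg/L

t_c = [1/(k_a−k_1)] ln[(k_a/k_1)(1 − D₀(k_a−k_1)/(k_1 L₀))]
= [1/(1.04−0.424)] ln[(1.04/0.424)(1 − 2.80×0.6160/(0.424×10.2))]
= (1/0.6160) ln[2.453 × 0.6012] = 1.623 × ln(1.475) = 1.623 × 0.3884 = 0.6305 d.
L(t_c) = L₀ e^(−k_1 t_c) = 10.2 × 0.7654 = 7.807 mg/L, and at the critical point k_a D_c = k_1 L, so D_c = (0.424/1.04) × 7.807 = 3.183 mg/L.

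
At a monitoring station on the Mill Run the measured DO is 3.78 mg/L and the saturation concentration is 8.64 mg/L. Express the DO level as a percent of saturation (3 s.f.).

% saturation = C/C_s × 100 = 3.78/8.64 × 100 = 43.8 %.

43.8 % saturation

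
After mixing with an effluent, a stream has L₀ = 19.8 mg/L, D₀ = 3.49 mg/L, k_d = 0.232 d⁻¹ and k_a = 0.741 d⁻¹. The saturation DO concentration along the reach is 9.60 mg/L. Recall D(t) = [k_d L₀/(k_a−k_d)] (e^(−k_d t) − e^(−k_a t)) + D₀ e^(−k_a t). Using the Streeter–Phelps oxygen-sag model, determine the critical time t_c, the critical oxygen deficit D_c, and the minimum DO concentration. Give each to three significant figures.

t_c ≈ 1.32 d; D_c ≈ 4.56 mg/L; min DO ≈ 5.04 mg/L

At the critical point dD/dt = 0, so k_d L₀ e^(−k_d t) = k_a D. Substituting D(t) from the Streeter–Phelps equation and solving for t gives
t_c = ln[(k_a/k_d)(1 − D₀(k_a−k_d)/(k_d L₀))] / (k_a−k_d).
Here k_a−k_d = 0.5090 d⁻¹ and 1 − D₀(k_a−k_d)/(k_d L₀) = 1 − 3.49×0.5090/(0.232×19.8) = 0.6133, so
t_c = ln(3.194 × 0.6133) / 0.5090 = 0.6723 / 0.5090 = 1.321 d.
L(t_c) = L₀ e^(−k_d t_c) = 19.8 × 0.7361 = 14.57 mg/L, and at the critical point k_a D_c = k_d L, so D_c = (0.232/0.741) × 14.57 = 4.563 mg/L.
Minimum DO = C_s − D_c = 9.60 − 4.563 = 5.037 mg/L.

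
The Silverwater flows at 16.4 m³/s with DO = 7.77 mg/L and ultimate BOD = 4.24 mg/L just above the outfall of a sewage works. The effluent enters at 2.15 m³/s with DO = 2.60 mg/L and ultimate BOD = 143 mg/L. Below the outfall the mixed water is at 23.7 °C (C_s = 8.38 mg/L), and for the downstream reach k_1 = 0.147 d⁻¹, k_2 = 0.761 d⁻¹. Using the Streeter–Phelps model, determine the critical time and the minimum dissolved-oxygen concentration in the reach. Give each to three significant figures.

Mixed DO = (16.4×7.77 + 2.15×2.60)/(16.4+2.15) = 133.0/18.55 = 7.171 mg/L.
Mixed L₀ = (16.4×4.24 + 2.15×143)/(18.55) = 377.0/18.55 = 20.32 mg/L.
Initial deficit D₀ = C_s − DO₀ = 8.38 − 7.171 = 1.209 mg/L.
t_c = (1/0.6140) ln[(0.761/0.147)(1 − 1.209×0.6140/(0.147×20.32))] = 1.629 × ln(3.890) = 2.213 d.
D_c = (0.147/0.761) × 20.32 × e^(−0.147×2.213) = 0.1932 × 20.32 × 0.7224 = 2.836 mg/L.
Minimum DO = 8.38 − 2.836 = 5.544 mg/L.

t_c ≈ 2.21 d; minimum DO ≈ 5.54 mg/L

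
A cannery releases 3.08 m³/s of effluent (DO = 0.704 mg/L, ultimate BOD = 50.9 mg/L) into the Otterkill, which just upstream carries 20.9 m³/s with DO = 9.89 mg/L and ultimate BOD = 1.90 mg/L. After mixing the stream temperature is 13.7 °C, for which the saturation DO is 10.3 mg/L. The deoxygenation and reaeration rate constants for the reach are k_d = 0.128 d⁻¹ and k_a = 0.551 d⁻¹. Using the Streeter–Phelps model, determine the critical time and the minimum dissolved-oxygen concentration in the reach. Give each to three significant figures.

Mixed DO = (20.9×9.89 + 3.08×0.704)/(20.9+3.08) = 208.9/23.98 = 8.710 mg/L.
Mixed L₀ = (20.9×1.90 + 3.08×50.9)/(23.98) = 196.5/23.98 = 8.194 mg/L.
Initial deficit D₀ = C_s − DO₀ = 10.3 − 8.710 = 1.590 mg/L.
t_c = (1/0.4230) ln[(0.551/0.128)(1 − 1.590×0.4230/(0.128×8.194))] = 2.364 × ln(1.544) = 1.027 d.
D_c = (0.128/0.551) × 8.194 × e^(−0.128×1.027) = 0.2323 × 8.194 × 0.8768 = 1.669 mg/L.
Minimum DO = 10.3 − 1.669 = 8.631 mg/L.

t_c ≈ 1.03 d; minimum DO ≈ 8.63 mg/L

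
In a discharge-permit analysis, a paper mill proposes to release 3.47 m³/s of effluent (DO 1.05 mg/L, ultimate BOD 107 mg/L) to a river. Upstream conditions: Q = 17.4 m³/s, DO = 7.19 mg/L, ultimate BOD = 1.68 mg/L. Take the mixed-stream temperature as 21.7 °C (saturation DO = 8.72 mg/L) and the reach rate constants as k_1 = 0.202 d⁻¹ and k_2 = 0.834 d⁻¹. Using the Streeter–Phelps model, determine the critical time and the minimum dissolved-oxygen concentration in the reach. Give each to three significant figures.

Mixed DO = (17.4×7.19 + 3.47×1.05)/(17.4+3.47) = 128.7/20.87 = 6.169 mg/L.
Mixed L₀ = (17.4×1.68 + 3.47×107)/(20.87) = 400.5/20.87 = 19.19 mg/L.
Initial deficit D₀ = C_s − DO₀ = 8.72 − 6.169 = 2.551 mg/L.
t_c = (1/0.6320) ln[(0.834/0.202)(1 − 2.551×0.6320/(0.202×19.19))] = 1.582 × ln(2.412) = 1.393 d.
D_c = (0.202/0.834) × 19.19 × e^(−0.202×1.393) = 0.2422 × 19.19 × 0.7547 = 3.508 mg/L.
Minimum DO = 8.72 − 3.508 = 5.212 mg/L.

t_c ≈ 1.39 d; minimum DO ≈ 5.21 mg/L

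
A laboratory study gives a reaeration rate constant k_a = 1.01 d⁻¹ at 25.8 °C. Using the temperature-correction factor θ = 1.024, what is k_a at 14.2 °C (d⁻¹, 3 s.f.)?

k_a ≈ 0.767 d⁻¹

k_a(T₂) = k_a(T₁) · θ^(T₂−T₁) = 1.01 × 1.024^(14.2−25.8)
= 1.01 × 1.024^-11.6 = 1.01 × 0.7595 = 0.7671 d⁻¹.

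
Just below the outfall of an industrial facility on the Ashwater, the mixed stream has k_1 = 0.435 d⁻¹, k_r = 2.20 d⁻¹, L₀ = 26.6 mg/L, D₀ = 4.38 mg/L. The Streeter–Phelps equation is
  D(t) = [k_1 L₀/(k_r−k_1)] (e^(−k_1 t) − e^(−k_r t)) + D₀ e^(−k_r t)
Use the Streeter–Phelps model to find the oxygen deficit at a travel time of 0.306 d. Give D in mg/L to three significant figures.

D ≈ 4.63 mg/L

k_1 L₀/(k_r−k_1) = 0.435×26.6/(2.20−0.435) = 11.57/1.765 = 6.556 mg/L.
e^(−k_1 t) = e^(−0.435×0.3060) = 0.8754; e^(−k_r t) = e^(−2.20×0.3060) = 0.5101.
D = 6.556 × (0.8754 − 0.5101) + 4.38 × 0.5101 = 2.395 + 2.234 = 4.629 mg/L.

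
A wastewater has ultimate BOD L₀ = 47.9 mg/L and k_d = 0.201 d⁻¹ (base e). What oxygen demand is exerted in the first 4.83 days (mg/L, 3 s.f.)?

y ≈ 29.8 mg/L

y_t = L₀(1 − e^(−k_d t)) = 47.9 × (1 − e^(−0.201×4.83))
= 47.9 × (1 − 0.3788) = 47.9 × 0.6212 = 29.76 mg/L.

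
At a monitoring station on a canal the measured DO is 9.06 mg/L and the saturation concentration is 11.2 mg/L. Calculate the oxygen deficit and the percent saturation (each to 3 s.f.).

D ≈ 2.14 mg/L; 80.9 % saturation

D = C_s − C = 11.2 − 9.06 = 2.14 mg/L.
% saturation = 9.06/11.2 × 100 = 80.9 %.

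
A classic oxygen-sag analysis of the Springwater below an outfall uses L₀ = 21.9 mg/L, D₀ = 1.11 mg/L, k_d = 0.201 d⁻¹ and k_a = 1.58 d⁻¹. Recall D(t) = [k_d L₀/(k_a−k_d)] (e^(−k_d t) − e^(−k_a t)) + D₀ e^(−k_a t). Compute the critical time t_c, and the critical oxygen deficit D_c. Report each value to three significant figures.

t_c ≈ 1.19 d; D_c ≈ 2.20 mg/L

With k_a/k_d = 7.861 and 1 − D₀(k_a−k_d)/(k_d L₀) = 0.6523,
t_c = ln(7.861 × 0.6523) / (1.58 − 0.201) = ln(5.127) / 1.379 = 1.635/1.379 = 1.185 d.
D_c = (k_d/k_a) L₀ e^(−k_d t_c) = (0.201/1.58) × 21.9 × e^(−0.201×1.185) = 0.1272 × 21.9 × 0.7880 = 2.195 mg/L.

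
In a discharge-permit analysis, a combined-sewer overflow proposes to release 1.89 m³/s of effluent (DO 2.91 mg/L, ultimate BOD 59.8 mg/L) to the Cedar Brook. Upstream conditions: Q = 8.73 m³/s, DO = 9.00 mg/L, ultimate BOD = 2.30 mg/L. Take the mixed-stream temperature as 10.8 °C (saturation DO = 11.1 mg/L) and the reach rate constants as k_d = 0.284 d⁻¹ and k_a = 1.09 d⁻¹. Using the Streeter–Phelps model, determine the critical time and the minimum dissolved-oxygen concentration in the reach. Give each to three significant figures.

t_c ≈ 0.0851 d; minimum DO ≈ 7.91 mg/L

Mixed DO = (8.73×9.00 + 1.89×2.91)/(8.73+1.89) = 84.07/10.62 = 7.916 mg/L.
Mixed L₀ = (8.73×2.30 + 1.89×59.8)/(10.62) = 133.1/10.62 = 12.53 mg/L.
Initial deficit D₀ = C_s − DO₀ = 11.1 − 7.916 = 3.184 mg/L.
t_c = (1/0.8060) ln[(1.09/0.284)(1 − 3.184×0.8060/(0.284×12.53))] = 1.241 × ln(1.071) = 0.08509 d.
D_c = (0.284/1.09) × 12.53 × e^(−0.284×0.08509) = 0.2606 × 12.53 × 0.9761 = 3.188 mg/L.
Minimum DO = 11.1 − 3.188 = 7.912 mg/L.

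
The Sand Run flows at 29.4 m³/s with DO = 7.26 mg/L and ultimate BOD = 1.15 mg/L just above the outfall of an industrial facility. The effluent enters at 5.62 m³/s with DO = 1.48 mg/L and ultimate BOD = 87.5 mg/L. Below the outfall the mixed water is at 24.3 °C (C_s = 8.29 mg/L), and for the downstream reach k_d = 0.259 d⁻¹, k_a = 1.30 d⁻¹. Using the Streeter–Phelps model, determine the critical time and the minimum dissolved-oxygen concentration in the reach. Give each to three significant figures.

t_c ≈ 0.836 d; minimum DO ≈ 5.88 mg/L

Mixed DO = (29.4×7.26 + 5.62×1.48)/(29.4+5.62) = 221.8/35.02 = 6.332 mg/L.
Mixed L₀ = (29.4×1.15 + 5.62×87.5)/(35.02) = 525.6/35.02 = 15.01 mg/L.
Initial deficit D₀ = C_s − DO₀ = 8.29 − 6.332 = 1.958 mg/L.
t_c = (1/1.041) ln[(1.30/0.259)(1 − 1.958×1.041/(0.259×15.01))] = 0.9606 × ln(2.388) = 0.8361 d.
D_c = (0.259/1.30) × 15.01 × e^(−0.259×0.8361) = 0.1992 × 15.01 × 0.8053 = 2.408 mg/L.
Minimum DO = 8.29 − 2.408 = 5.882 mg/L.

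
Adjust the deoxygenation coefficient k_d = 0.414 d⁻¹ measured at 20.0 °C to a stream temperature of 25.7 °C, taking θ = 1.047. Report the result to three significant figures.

k_d(T₂) = k_d(T₁) · θ^(T₂−T₁) = 0.414 × 1.047^(25.7−20.0)
= 0.414 × 1.047^5.70 = 0.414 × 1.299 = 0.5379 d⁻¹.

k_d ≈ 0.538 d⁻¹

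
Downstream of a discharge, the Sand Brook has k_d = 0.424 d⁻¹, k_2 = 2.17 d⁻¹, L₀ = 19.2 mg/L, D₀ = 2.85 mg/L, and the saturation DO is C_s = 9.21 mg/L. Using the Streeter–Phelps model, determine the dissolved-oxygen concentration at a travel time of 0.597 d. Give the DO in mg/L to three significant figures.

DO ≈ 6.09 mg/L

k_d L₀/(k_2−k_d) = 0.424×19.2/(2.17−0.424) = 8.141/1.746 = 4.663 mg/L.
e^(−k_d t) = e^(−0.424×0.5970) = 0.7764; e^(−k_2 t) = e^(−2.17×0.5970) = 0.2738.
D = 4.663 × (0.7764 − 0.2738) + 2.85 × 0.2738 = 2.343 + 0.7802 = 3.124 mg/L.
DO = C_s − D = 9.21 − 3.124 = 6.086 mg/L.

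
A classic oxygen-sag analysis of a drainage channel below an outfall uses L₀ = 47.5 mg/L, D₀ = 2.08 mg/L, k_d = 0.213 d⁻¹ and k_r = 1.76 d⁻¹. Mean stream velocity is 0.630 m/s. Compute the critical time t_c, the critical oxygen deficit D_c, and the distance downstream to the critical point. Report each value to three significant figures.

t_c ≈ 1.12 d; D_c ≈ 4.53 mg/L; x_c ≈ 60.8 km

With k_r/k_d = 8.263 and 1 − D₀(k_r−k_d)/(k_d L₀) = 0.6820,
t_c = ln(8.263 × 0.6820) / (1.76 − 0.213) = ln(5.635) / 1.547 = 1.729/1.547 = 1.118 d.
D_c = (k_d/k_r) L₀ e^(−k_d t_c) = (0.213/1.76) × 47.5 × e^(−0.213×1.118) = 0.1210 × 47.5 × 0.7882 = 4.531 mg/L.
x_c = v t_c = 0.630 m/s × 1.118 d × 86400 s/d = 60840 m ≈ 60.8 km.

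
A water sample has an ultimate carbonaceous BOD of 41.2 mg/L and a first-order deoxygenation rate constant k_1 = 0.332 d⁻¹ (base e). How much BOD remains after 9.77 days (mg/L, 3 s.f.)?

L ≈ 1.61 mg/L

L_t = L₀ e^(−k_1 t) = 41.2 × e^(−0.332×9.77) = 41.2 × 0.03902 = 1.608 mg/L.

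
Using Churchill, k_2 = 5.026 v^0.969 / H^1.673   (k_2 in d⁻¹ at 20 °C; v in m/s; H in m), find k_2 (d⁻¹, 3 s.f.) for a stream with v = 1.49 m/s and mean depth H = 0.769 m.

k_2 = 5.026 × 1.49^0.969 / 0.769^1.673 = 5.026 × 1.472 / 0.6444 = 11.48 d⁻¹.

k_2 ≈ 11.5 d⁻¹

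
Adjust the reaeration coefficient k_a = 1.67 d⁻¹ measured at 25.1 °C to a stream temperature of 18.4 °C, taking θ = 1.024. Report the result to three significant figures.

k_a ≈ 1.42 d⁻¹

k_a(T₂) = k_a(T₁) · θ^(T₂−T₁) = 1.67 × 1.024^(18.4−25.1)
= 1.67 × 1.024^-6.70 = 1.67 × 0.8531 = 1.425 d⁻¹.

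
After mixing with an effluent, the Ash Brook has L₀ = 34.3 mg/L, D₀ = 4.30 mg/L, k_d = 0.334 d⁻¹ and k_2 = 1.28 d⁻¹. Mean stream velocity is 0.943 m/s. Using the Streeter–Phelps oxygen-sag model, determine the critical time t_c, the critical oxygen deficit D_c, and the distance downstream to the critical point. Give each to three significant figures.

t_c = [1/(k_2−k_d)] ln[(k_2/k_d)(1 − D₀(k_2−k_d)/(k_d L₀))]
= [1/(1.28−0.334)] ln[(1.28/0.334)(1 − 4.30×0.9460/(0.334×34.3))]
= (1/0.9460) ln[3.832 × 0.6449] = 1.057 × ln(2.472) = 1.057 × 0.9049 = 0.9565 d.
L(t_c) = L₀ e^(−k_d t_c) = 34.3 × 0.7265 = 24.92 mg/L, and at the critical point k_2 D_c = k_d L, so D_c = (0.334/1.28) × 24.92 = 6.503 mg/L.
x_c = v t_c = 0.943 m/s × 0.9565 d × 86400 s/d = 77930 m ≈ 77.9 km.

t_c ≈ 0.957 d; D_c ≈ 6.50 mg/L; x_c ≈ 77.9 km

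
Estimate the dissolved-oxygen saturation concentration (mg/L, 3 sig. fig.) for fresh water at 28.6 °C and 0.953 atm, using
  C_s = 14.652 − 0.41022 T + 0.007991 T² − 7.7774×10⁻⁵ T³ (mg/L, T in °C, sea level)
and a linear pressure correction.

C_s ≈ 7.28 mg/L

At sea level: C_s = 14.652 − 0.41022×28.6 + 0.007991×28.6² − 7.7774×10⁻⁵×28.6³ = 7.637 mg/L.
Pressure correction: C_s' = 7.637 × 0.953 = 7.278 mg/L.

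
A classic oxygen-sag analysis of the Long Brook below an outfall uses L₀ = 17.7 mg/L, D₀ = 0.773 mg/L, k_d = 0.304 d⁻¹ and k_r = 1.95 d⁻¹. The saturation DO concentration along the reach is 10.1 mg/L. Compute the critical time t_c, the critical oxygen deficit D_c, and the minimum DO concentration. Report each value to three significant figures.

t_c ≈ 0.965 d; D_c ≈ 2.06 mg/L; min DO ≈ 8.04 mg/L

With k_r/k_d = 6.414 and 1 − D₀(k_r−k_d)/(k_d L₀) = 0.7635,
t_c = ln(6.414 × 0.7635) / (1.95 − 0.304) = ln(4.898) / 1.646 = 1.589/1.646 = 0.9652 d.
D_c = (k_d/k_r) L₀ e^(−k_d t_c) = (0.304/1.95) × 17.7 × e^(−0.304×0.9652) = 0.1559 × 17.7 × 0.7457 = 2.058 mg/L.
Minimum DO = C_s − D_c = 10.1 − 2.058 = 8.042 mg/L.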